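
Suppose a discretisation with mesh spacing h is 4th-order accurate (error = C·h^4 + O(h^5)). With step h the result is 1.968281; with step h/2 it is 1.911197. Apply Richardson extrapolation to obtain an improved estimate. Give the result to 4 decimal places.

The leading error scales as h^4; refining by a factor of 2 reduces it by 2^4 = 16.
Extrapolated value = (16·A(h/2) − A(h)) / (16 − 1)
= (16·1.911197 − 1.968281) / 15
= 28.610871 / 15 = 1.907391

1.9074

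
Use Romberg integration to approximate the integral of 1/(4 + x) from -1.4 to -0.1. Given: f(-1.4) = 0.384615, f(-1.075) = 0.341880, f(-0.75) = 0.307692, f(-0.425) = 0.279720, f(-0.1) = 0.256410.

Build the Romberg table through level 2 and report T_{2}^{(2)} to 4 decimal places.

0.4055

T_{0}^{(0)} (trapezoid, 1 panel, h=1.3000): 0.416666
T_{1}^{(0)} (trapezoid, 2 panels, h=0.6500): 0.408333
T_{2}^{(0)} (trapezoid, 4 panels, h=0.3250): 0.406186
T_{1}^{(1)} = 0.408333 + (0.408333 − 0.416666)/3 = 0.405555
T_{2}^{(1)} = 0.406186 + (0.406186 − 0.408333)/3 = 0.405470
T_{2}^{(2)} = 0.405470 + (0.405470 − 0.405555)/15 = 0.405464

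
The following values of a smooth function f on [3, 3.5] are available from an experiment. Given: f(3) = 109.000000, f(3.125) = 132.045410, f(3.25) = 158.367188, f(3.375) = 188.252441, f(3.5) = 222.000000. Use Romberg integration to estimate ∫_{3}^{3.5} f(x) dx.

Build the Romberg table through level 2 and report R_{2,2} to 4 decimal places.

80.3719

R_{0,0} (trapezoid, 1 panel, h=0.5000): 82.750000
R_{1,0} (trapezoid, 2 panels, h=0.2500): 80.966797
R_{2,0} (trapezoid, 4 panels, h=0.1250): 80.520630
R_{1,1} = 80.966797 + (80.966797 − 82.750000)/3 = 80.372396
R_{2,1} = 80.520630 + (80.520630 − 80.966797)/3 = 80.371908
R_{2,2} = 80.371908 + (80.371908 − 80.372396)/15 = 80.371875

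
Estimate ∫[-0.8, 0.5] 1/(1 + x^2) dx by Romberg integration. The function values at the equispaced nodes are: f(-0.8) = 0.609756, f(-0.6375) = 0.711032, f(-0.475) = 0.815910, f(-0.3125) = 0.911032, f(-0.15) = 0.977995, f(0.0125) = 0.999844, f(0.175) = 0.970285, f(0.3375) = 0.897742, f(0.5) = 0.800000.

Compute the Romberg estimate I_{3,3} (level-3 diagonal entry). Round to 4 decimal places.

1.1384

I_{0,0} (trapezoid, 1 panel, h=1.3000): 0.916341
I_{1,0} (trapezoid, 2 panels, h=0.6500): 1.093867
I_{2,0} (trapezoid, 4 panels, h=0.3250): 1.127447
I_{3,0} (trapezoid, 8 panels, h=0.1625): 1.135667
I_{1,1} = 1.093867 + (1.093867 − 0.916341)/3 = 1.153042
I_{2,1} = 1.127447 + (1.127447 − 1.093867)/3 = 1.138640
I_{3,1} = 1.135667 + (1.135667 − 1.127447)/3 = 1.138407
I_{2,2} = 1.138640 + (1.138640 − 1.153042)/15 = 1.137680
I_{3,2} = 1.138407 + (1.138407 − 1.138640)/15 = 1.138391
I_{3,3} = 1.138391 + (1.138391 − 1.137680)/63 = 1.138402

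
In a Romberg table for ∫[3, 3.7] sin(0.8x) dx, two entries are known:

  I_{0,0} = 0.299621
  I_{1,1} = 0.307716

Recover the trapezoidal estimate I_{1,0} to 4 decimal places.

0.3057

From I_{1,1} = (4·I_{1,0} − I_{0,0})/3, solve for I_{1,0}:
4·I_{1,0} = 3·0.307716 + 0.299621 = 1.222769
I_{1,0} = 0.305692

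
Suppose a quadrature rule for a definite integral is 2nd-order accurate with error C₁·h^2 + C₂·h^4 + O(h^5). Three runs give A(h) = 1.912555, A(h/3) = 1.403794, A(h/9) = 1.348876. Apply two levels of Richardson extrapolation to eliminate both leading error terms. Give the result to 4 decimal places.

1.3420

First eliminate the h^2 term (factor 3^2 = 9):
  B₁ = (9·1.403794 − 1.912555)/8 = 1.340199
  B₂ = (9·1.348876 − 1.403794)/8 = 1.342011
Then eliminate the h^4 term (factor 3^4 = 81):
  (81·1.342011 − 1.340199)/80 = 1.342034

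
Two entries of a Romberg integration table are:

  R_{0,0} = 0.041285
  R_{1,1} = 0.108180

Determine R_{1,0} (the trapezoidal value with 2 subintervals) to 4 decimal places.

0.0915

From R_{1,1} = (4·R_{1,0} − R_{0,0})/3, solve for R_{1,0}:
4·R_{1,0} = 3·0.108180 + 0.041285 = 0.365825
R_{1,0} = 0.091456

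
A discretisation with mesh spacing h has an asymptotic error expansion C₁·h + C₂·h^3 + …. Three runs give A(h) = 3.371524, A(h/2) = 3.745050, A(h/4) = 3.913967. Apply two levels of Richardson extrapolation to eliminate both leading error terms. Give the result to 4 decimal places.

4.0778

First eliminate the h term (factor 2^1 = 2):
  B₁ = (2·3.745050 − 3.371524)/1 = 4.118576
  B₂ = (2·3.913967 − 3.745050)/1 = 4.082884
Then eliminate the h^3 term (factor 2^3 = 8):
  (8·4.082884 − 4.118576)/7 = 4.077785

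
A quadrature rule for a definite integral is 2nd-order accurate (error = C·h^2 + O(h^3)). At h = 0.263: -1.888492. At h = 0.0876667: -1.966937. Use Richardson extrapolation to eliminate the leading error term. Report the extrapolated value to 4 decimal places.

-1.9767

The leading error scales as h^2; refining by a factor of 3 reduces it by 3^2 = 9.
Extrapolated value = (9·A(h/3) − A(h)) / (9 − 1)
= (9·(-1.966937) − (-1.888492)) / 8
= -15.813941 / 8 = -1.976743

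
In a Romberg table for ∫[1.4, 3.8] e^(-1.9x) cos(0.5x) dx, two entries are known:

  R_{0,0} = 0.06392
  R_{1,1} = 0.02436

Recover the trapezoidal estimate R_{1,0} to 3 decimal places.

0.034

From R_{1,1} = (4·R_{1,0} − R_{0,0})/3, solve for R_{1,0}:
4·R_{1,0} = 3·0.02436 + 0.06392 = 0.13700
R_{1,0} = 0.03425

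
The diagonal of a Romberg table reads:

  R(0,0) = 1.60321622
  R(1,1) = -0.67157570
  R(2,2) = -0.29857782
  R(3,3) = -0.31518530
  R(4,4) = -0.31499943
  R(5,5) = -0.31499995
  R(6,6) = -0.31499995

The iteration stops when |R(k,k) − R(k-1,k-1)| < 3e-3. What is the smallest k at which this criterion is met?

|R(1,1) − R(0,0)| = 2.27479192 ≥ 3e-3
|R(2,2) − R(1,1)| = 0.37299788 ≥ 3e-3
|R(3,3) − R(2,2)| = 0.01660748 ≥ 3e-3
|R(4,4) − R(3,3)| = 0.00018587 < 3e-3

k = 4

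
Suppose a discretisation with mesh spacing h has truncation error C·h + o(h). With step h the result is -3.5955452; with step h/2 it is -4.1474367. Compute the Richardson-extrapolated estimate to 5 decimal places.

The leading error scales as h; refining by a factor of 2 reduces it by 2^1 = 2.
Extrapolated value = (2·A(h/2) − A(h)) / (2 − 1)
= (2·(-4.1474367) − (-3.5955452)) / 1
= -4.6993282 / 1 = -4.6993282

-4.69933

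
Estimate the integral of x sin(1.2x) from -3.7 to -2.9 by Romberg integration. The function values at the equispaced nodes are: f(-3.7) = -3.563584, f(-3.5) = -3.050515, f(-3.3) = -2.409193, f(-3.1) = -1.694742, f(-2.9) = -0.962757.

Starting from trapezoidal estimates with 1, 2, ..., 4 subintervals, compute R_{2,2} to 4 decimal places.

R_{0,0} (trapezoid, 1 panel, h=0.8000): -1.810536
R_{1,0} (trapezoid, 2 panels, h=0.4000): -1.868945
R_{2,0} (trapezoid, 4 panels, h=0.2000): -1.883524
R_{1,1} = -1.868945 + (-1.868945 − (-1.810536))/3 = -1.888415
R_{2,1} = -1.883524 + (-1.883524 − (-1.868945))/3 = -1.888384
R_{2,2} = -1.888384 + (-1.888384 − (-1.888415))/15 = -1.888382

-1.8884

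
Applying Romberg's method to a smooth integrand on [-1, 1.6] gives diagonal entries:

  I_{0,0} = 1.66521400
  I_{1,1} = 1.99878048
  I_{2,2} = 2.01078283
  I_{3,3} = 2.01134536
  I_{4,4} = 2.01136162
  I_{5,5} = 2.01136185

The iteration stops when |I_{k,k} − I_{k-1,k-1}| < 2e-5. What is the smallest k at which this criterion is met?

|I_{1,1} − I_{0,0}| = 0.33356648 ≥ 2e-5
|I_{2,2} − I_{1,1}| = 0.01200235 ≥ 2e-5
|I_{3,3} − I_{2,2}| = 0.00056253 ≥ 2e-5
|I_{4,4} − I_{3,3}| = 0.00001626 < 2e-5

k = 4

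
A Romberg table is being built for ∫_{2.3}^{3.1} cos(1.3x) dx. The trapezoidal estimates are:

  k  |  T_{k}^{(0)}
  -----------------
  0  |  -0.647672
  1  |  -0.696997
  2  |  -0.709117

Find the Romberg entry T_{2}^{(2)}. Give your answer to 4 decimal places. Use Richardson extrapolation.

-0.7131

Richardson extrapolation on the trapezoidal column (denominator 4−1=3):
T_{1}^{(1)} = -0.696997 + (-0.696997 − (-0.647672))/3 = -0.713439
T_{2}^{(1)} = (4·(-0.709117) − (-0.696997)) / 3 = -0.713157
T_{2}^{(2)} = -0.713157 + (-0.713157 − (-0.713439))/15 = -0.713138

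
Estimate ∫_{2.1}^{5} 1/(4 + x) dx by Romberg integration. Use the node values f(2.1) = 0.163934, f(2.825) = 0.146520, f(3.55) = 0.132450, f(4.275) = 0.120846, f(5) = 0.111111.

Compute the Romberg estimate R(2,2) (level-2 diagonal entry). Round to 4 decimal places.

0.3889

R(0,0) (trapezoid, 1 panel, h=2.9000): 0.398815
R(1,0) (trapezoid, 2 panels, h=1.4500): 0.391460
R(2,0) (trapezoid, 4 panels, h=0.7250): 0.389570
R(1,1) = 0.391460 + (0.391460 − 0.398815)/3 = 0.389008
R(2,1) = 0.389570 + (0.389570 − 0.391460)/3 = 0.388940
R(2,2) = 0.388940 + (0.388940 − 0.389008)/15 = 0.388935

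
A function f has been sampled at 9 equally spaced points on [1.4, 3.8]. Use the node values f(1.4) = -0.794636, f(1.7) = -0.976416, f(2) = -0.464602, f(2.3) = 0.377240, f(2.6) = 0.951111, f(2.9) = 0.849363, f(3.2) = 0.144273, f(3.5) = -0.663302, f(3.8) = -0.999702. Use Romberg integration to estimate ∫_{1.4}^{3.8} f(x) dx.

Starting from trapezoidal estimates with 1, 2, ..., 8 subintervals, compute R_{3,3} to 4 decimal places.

R_{0,0} (trapezoid, 1 panel, h=2.4000): -2.153206
R_{1,0} (trapezoid, 2 panels, h=1.2000): 0.064730
R_{2,0} (trapezoid, 4 panels, h=0.6000): -0.159832
R_{3,0} (trapezoid, 8 panels, h=0.3000): -0.203851
R_{1,1} = 0.064730 + (0.064730 − (-2.153206))/3 = 0.804042
R_{2,1} = -0.159832 + (-0.159832 − 0.064730)/3 = -0.234686
R_{3,1} = -0.203851 + (-0.203851 − (-0.159832))/3 = -0.218524
R_{2,2} = -0.234686 + (-0.234686 − 0.804042)/15 = -0.303935
R_{3,2} = -0.218524 + (-0.218524 − (-0.234686))/15 = -0.217447
R_{3,3} = -0.217447 + (-0.217447 − (-0.303935))/63 = -0.216074

-0.2161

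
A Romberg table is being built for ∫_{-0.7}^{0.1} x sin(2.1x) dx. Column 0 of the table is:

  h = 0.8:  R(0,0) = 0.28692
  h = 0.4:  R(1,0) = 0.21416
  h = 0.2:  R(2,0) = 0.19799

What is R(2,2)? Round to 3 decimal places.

Richardson extrapolation on the trapezoidal column (denominator 4−1=3):
R(1,1) = (4·0.21416 − 0.28692) / 3 = 0.18991
R(2,1) = 0.19799 + (0.19799 − 0.21416)/3 = 0.19260
R(2,2) = (16·0.19260 − 0.18991) / 15 = 0.19278
(Column j=1 coincides with Simpson's rule on the same nodes.)

0.193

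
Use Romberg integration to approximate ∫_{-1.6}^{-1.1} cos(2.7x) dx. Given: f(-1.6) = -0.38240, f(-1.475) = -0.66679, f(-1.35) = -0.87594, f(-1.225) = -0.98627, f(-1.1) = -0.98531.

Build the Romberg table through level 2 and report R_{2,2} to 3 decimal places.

R_{0,0} (trapezoid, 1 panel, h=0.5000): -0.34193
R_{1,0} (trapezoid, 2 panels, h=0.2500): -0.38995
R_{2,0} (trapezoid, 4 panels, h=0.1250): -0.40161
R_{1,1} = -0.38995 + (-0.38995 − (-0.34193))/3 = -0.40596
R_{2,1} = -0.40161 + (-0.40161 − (-0.38995))/3 = -0.40550
R_{2,2} = -0.40550 + (-0.40550 − (-0.40596))/15 = -0.40547

-0.405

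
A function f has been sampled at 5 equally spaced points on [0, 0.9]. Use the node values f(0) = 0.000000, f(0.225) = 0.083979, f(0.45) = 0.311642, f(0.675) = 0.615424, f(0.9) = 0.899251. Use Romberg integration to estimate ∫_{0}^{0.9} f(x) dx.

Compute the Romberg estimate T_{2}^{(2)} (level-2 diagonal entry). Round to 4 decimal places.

T_{0}^{(0)} (trapezoid, 1 panel, h=0.9000): 0.404663
T_{1}^{(0)} (trapezoid, 2 panels, h=0.4500): 0.342570
T_{2}^{(0)} (trapezoid, 4 panels, h=0.2250): 0.328651
T_{1}^{(1)} = 0.342570 + (0.342570 − 0.404663)/3 = 0.321872
T_{2}^{(1)} = 0.328651 + (0.328651 − 0.342570)/3 = 0.324011
T_{2}^{(2)} = 0.324011 + (0.324011 − 0.321872)/15 = 0.324154

0.3242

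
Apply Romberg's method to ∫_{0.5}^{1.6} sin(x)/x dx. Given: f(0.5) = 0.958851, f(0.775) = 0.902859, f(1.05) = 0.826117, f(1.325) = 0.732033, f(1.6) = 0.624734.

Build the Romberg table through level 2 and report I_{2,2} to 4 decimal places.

0.8961

I_{0,0} (trapezoid, 1 panel, h=1.1000): 0.870972
I_{1,0} (trapezoid, 2 panels, h=0.5500): 0.889850
I_{2,0} (trapezoid, 4 panels, h=0.2750): 0.894520
I_{1,1} = 0.889850 + (0.889850 − 0.870972)/3 = 0.896143
I_{2,1} = 0.894520 + (0.894520 − 0.889850)/3 = 0.896077
I_{2,2} = 0.896077 + (0.896077 − 0.896143)/15 = 0.896073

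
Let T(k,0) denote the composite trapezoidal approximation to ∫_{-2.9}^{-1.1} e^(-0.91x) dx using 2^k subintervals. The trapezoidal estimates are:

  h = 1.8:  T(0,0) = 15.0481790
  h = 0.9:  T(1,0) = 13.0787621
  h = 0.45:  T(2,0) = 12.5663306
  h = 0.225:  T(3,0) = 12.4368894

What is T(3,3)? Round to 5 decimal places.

Richardson extrapolation on the trapezoidal column (denominator 4−1=3):
T(1,1) = 13.0787621 + (13.0787621 − 15.0481790)/3 = 12.4222898
T(2,1) = (4·12.5663306 − 13.0787621) / 3 = 12.3955201
T(3,1) = 12.4368894 + (12.4368894 − 12.5663306)/3 = 12.3937423
T(2,2) = (16·12.3955201 − 12.4222898) / 15 = 12.3937355
T(3,2) = 12.3937423 + (12.3937423 − 12.3955201)/15 = 12.3936238
T(3,3) = 12.3936238 + (12.3936238 − 12.3937355)/63 = 12.3936220
(Column j=1 coincides with Simpson's rule on the same nodes.)

12.39362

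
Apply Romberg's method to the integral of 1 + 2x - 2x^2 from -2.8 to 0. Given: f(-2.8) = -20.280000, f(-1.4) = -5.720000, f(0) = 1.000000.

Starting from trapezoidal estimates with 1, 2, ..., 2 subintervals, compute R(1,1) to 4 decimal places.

-19.6747

R(0,0) (trapezoid, 1 panel, h=2.8000): -26.992000
R(1,0) (trapezoid, 2 panels, h=1.4000): -21.504000
R(1,1) = -21.504000 + (-21.504000 − (-26.992000))/3 = -19.674667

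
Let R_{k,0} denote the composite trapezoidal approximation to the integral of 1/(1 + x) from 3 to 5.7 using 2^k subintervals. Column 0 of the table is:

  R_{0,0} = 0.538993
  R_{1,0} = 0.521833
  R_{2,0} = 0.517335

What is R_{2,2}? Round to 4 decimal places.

Richardson extrapolation on the trapezoidal column (denominator 4−1=3):
R_{1,1} = 0.521833 + (0.521833 − 0.538993)/3 = 0.516113
R_{2,1} = 0.517335 + (0.517335 − 0.521833)/3 = 0.515836
R_{2,2} = (16·0.515836 − 0.516113) / 15 = 0.515818

0.5158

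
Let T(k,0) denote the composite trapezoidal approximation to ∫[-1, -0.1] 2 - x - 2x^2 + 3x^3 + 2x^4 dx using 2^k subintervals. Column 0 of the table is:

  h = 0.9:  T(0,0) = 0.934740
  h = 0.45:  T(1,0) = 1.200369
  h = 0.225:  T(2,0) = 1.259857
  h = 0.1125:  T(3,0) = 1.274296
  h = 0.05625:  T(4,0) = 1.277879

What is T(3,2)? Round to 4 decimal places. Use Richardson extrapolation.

Richardson extrapolation on the trapezoidal column (denominator 4−1=3):
T(2,1) = (4·1.259857 − 1.200369) / 3 = 1.279686
T(3,1) = (4·1.274296 − 1.259857) / 3 = 1.279109
T(3,2) = (16·1.279109 − 1.279686) / 15 = 1.279071

1.2791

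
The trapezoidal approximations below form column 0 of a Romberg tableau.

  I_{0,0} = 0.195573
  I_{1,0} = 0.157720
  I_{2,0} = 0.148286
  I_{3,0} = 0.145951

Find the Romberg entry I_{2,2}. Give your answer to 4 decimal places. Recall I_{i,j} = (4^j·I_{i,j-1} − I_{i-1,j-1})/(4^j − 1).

0.1451

Richardson extrapolation on the trapezoidal column (denominator 4−1=3):
I_{1,1} = (4·0.157720 − 0.195573) / 3 = 0.145102
I_{2,1} = 0.148286 + (0.148286 − 0.157720)/3 = 0.145141
I_{2,2} = (16·0.145141 − 0.145102) / 15 = 0.145144
(Column j=1 coincides with Simpson's rule on the same nodes.)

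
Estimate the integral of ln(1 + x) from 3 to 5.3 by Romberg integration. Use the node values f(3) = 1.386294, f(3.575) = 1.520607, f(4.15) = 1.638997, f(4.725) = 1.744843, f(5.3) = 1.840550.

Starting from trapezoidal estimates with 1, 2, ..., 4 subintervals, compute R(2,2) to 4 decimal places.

3.7503

R(0,0) (trapezoid, 1 panel, h=2.3000): 3.710871
R(1,0) (trapezoid, 2 panels, h=1.1500): 3.740282
R(2,0) (trapezoid, 4 panels, h=0.5750): 3.747775
R(1,1) = 3.740282 + (3.740282 − 3.710871)/3 = 3.750086
R(2,1) = 3.747775 + (3.747775 − 3.740282)/3 = 3.750273
R(2,2) = 3.750273 + (3.750273 − 3.750086)/15 = 3.750285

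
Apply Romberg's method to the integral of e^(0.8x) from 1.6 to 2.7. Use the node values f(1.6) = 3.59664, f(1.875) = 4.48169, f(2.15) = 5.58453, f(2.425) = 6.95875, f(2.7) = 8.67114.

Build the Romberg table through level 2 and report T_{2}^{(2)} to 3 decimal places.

6.343

T_{0}^{(0)} (trapezoid, 1 panel, h=1.1000): 6.74728
T_{1}^{(0)} (trapezoid, 2 panels, h=0.5500): 6.44513
T_{2}^{(0)} (trapezoid, 4 panels, h=0.2750): 6.36869
T_{1}^{(1)} = 6.44513 + (6.44513 − 6.74728)/3 = 6.34441
T_{2}^{(1)} = 6.36869 + (6.36869 − 6.44513)/3 = 6.34321
T_{2}^{(2)} = 6.34321 + (6.34321 − 6.34441)/15 = 6.34313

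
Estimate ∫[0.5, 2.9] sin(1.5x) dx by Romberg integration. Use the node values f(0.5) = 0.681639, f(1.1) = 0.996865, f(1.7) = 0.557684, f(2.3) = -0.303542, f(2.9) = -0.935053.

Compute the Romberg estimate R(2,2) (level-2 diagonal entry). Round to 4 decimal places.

R(0,0) (trapezoid, 1 panel, h=2.4000): -0.304097
R(1,0) (trapezoid, 2 panels, h=1.2000): 0.517172
R(2,0) (trapezoid, 4 panels, h=0.6000): 0.674580
R(1,1) = 0.517172 + (0.517172 − (-0.304097))/3 = 0.790928
R(2,1) = 0.674580 + (0.674580 − 0.517172)/3 = 0.727049
R(2,2) = 0.727049 + (0.727049 − 0.790928)/15 = 0.722790

0.7228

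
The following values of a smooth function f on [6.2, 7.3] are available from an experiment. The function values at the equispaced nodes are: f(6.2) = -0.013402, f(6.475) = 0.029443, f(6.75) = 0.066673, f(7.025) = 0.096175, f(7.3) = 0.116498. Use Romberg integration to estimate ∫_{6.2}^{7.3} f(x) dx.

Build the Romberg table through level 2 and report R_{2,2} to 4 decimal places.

0.0677

R_{0,0} (trapezoid, 1 panel, h=1.1000): 0.056703
R_{1,0} (trapezoid, 2 panels, h=0.5500): 0.065022
R_{2,0} (trapezoid, 4 panels, h=0.2750): 0.067056
R_{1,1} = 0.065022 + (0.065022 − 0.056703)/3 = 0.067795
R_{2,1} = 0.067056 + (0.067056 − 0.065022)/3 = 0.067734
R_{2,2} = 0.067734 + (0.067734 − 0.067795)/15 = 0.067730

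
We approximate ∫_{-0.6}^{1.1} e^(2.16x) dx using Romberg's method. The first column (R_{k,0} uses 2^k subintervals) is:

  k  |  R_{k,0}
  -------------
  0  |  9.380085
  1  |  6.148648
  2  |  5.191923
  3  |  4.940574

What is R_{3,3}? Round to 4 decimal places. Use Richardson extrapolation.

4.8556

Richardson extrapolation on the trapezoidal column (denominator 4−1=3):
R_{1,1} = (4·6.148648 − 9.380085) / 3 = 5.071502
R_{2,1} = (4·5.191923 − 6.148648) / 3 = 4.873015
R_{3,1} = (4·4.940574 − 5.191923) / 3 = 4.856791
R_{2,2} = (16·4.873015 − 5.071502) / 15 = 4.859783
R_{3,2} = (16·4.856791 − 4.873015) / 15 = 4.855709
R_{3,3} = (64·4.855709 − 4.859783) / 63 = 4.855644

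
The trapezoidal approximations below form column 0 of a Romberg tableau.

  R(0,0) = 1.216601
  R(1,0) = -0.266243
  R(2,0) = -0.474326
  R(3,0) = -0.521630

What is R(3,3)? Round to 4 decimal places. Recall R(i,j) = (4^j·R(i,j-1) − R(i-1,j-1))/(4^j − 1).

-0.5371

R(1,1) = -0.266243 + (-0.266243 − 1.216601)/3 = -0.760524
R(2,1) = (4·(-0.474326) − (-0.266243)) / 3 = -0.543687
R(3,1) = (4·(-0.521630) − (-0.474326)) / 3 = -0.537398
R(2,2) = (16·(-0.543687) − (-0.760524)) / 15 = -0.529231
R(3,2) = -0.537398 + (-0.537398 − (-0.543687))/15 = -0.536979
R(3,3) = -0.536979 + (-0.536979 − (-0.529231))/63 = -0.537102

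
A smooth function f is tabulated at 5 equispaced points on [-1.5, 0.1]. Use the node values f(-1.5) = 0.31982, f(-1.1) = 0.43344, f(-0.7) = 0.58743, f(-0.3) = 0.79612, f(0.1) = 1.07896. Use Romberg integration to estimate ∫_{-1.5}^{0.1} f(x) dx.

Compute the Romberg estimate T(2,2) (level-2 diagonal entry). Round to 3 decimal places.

0.999

T(0,0) (trapezoid, 1 panel, h=1.6000): 1.11902
T(1,0) (trapezoid, 2 panels, h=0.8000): 1.02946
T(2,0) (trapezoid, 4 panels, h=0.4000): 1.00655
T(1,1) = 1.02946 + (1.02946 − 1.11902)/3 = 0.99961
T(2,1) = 1.00655 + (1.00655 − 1.02946)/3 = 0.99891
T(2,2) = 0.99891 + (0.99891 − 0.99961)/15 = 0.99886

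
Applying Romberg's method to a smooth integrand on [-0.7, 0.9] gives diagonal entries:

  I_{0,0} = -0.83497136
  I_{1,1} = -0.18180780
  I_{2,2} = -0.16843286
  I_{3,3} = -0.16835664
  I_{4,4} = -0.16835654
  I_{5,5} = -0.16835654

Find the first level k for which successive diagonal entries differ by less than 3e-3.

k = 3

|I_{1,1} − I_{0,0}| = 0.65316356 ≥ 3e-3
|I_{2,2} − I_{1,1}| = 0.01337494 ≥ 3e-3
|I_{3,3} − I_{2,2}| = 0.00007622 < 3e-3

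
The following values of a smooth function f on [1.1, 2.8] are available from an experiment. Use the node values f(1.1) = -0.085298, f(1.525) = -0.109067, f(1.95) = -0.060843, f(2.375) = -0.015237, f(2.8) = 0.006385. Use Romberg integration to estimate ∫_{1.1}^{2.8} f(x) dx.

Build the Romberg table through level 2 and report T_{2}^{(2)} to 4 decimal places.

T_{0}^{(0)} (trapezoid, 1 panel, h=1.7000): -0.067076
T_{1}^{(0)} (trapezoid, 2 panels, h=0.8500): -0.085255
T_{2}^{(0)} (trapezoid, 4 panels, h=0.4250): -0.095456
T_{1}^{(1)} = -0.085255 + (-0.085255 − (-0.067076))/3 = -0.091315
T_{2}^{(1)} = -0.095456 + (-0.095456 − (-0.085255))/3 = -0.098856
T_{2}^{(2)} = -0.098856 + (-0.098856 − (-0.091315))/15 = -0.099359

-0.0994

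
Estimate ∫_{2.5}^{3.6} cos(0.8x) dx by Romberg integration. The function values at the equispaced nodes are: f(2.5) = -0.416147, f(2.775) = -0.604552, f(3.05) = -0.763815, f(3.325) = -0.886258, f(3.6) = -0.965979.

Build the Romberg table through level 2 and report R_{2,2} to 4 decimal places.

R_{0,0} (trapezoid, 1 panel, h=1.1000): -0.760169
R_{1,0} (trapezoid, 2 panels, h=0.5500): -0.800183
R_{2,0} (trapezoid, 4 panels, h=0.2750): -0.810064
R_{1,1} = -0.800183 + (-0.800183 − (-0.760169))/3 = -0.813521
R_{2,1} = -0.810064 + (-0.810064 − (-0.800183))/3 = -0.813358
R_{2,2} = -0.813358 + (-0.813358 − (-0.813521))/15 = -0.813347

-0.8133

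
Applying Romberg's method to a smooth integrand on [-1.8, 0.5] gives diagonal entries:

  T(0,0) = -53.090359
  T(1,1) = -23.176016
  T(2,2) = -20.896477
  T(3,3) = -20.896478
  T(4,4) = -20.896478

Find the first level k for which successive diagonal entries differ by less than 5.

|T(1,1) − T(0,0)| = 29.914343 ≥ 5
|T(2,2) − T(1,1)| = 2.279539 < 5

k = 2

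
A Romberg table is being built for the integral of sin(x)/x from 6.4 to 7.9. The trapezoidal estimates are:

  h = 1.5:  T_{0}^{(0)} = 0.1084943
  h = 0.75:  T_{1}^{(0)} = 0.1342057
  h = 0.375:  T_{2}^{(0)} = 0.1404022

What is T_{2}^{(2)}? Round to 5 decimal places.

0.14245

Richardson extrapolation on the trapezoidal column (denominator 4−1=3):
T_{1}^{(1)} = (4·0.1342057 − 0.1084943) / 3 = 0.1427762
T_{2}^{(1)} = 0.1404022 + (0.1404022 − 0.1342057)/3 = 0.1424677
T_{2}^{(2)} = (16·0.1424677 − 0.1427762) / 15 = 0.1424471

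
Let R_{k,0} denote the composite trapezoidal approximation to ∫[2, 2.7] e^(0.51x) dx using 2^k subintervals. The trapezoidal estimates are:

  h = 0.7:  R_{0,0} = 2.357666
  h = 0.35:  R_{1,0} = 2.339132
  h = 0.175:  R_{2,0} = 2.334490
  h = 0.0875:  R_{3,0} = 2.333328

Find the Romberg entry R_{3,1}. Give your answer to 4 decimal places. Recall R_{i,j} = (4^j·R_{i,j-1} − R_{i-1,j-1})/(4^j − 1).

R_{3,1} = 2.333328 + (2.333328 − 2.334490)/3 = 2.332941

2.3329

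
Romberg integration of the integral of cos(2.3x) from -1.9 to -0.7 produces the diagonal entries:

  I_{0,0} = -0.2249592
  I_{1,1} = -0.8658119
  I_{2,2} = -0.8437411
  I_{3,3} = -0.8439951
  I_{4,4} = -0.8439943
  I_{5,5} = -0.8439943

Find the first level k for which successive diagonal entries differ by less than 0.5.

k = 2

|I_{1,1} − I_{0,0}| = 0.6408527 ≥ 0.5
|I_{2,2} − I_{1,1}| = 0.0220708 < 0.5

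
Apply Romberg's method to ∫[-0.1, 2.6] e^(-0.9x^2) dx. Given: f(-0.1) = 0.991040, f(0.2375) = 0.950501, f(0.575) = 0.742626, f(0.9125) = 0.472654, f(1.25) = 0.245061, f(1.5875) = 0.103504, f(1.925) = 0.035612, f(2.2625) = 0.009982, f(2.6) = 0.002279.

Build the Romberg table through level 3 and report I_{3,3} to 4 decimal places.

1.0333

I_{0,0} (trapezoid, 1 panel, h=2.7000): 1.340981
I_{1,0} (trapezoid, 2 panels, h=1.3500): 1.001323
I_{2,0} (trapezoid, 4 panels, h=0.6750): 1.025972
I_{3,0} (trapezoid, 8 panels, h=0.3375): 1.031602
I_{1,1} = 1.001323 + (1.001323 − 1.340981)/3 = 0.888104
I_{2,1} = 1.025972 + (1.025972 − 1.001323)/3 = 1.034188
I_{3,1} = 1.031602 + (1.031602 − 1.025972)/3 = 1.033479
I_{2,2} = 1.034188 + (1.034188 − 0.888104)/15 = 1.043927
I_{3,2} = 1.033479 + (1.033479 − 1.034188)/15 = 1.033432
I_{3,3} = 1.033432 + (1.033432 − 1.043927)/63 = 1.033265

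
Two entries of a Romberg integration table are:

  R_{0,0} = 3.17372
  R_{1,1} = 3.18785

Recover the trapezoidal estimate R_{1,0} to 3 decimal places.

From R_{1,1} = (4·R_{1,0} − R_{0,0})/3, solve for R_{1,0}:
4·R_{1,0} = 3·3.18785 + 3.17372 = 12.73727
R_{1,0} = 3.18432

3.184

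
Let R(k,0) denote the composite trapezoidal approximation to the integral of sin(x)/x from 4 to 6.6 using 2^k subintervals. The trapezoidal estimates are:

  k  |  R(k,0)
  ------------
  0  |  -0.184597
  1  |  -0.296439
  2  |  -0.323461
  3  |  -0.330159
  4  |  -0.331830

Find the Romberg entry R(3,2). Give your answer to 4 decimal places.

-0.3324

Richardson extrapolation on the trapezoidal column (denominator 4−1=3):
R(2,1) = (4·(-0.323461) − (-0.296439)) / 3 = -0.332468
R(3,1) = -0.330159 + (-0.330159 − (-0.323461))/3 = -0.332392
R(3,2) = -0.332392 + (-0.332392 − (-0.332468))/15 = -0.332387
(Column j=1 coincides with Simpson's rule on the same nodes.)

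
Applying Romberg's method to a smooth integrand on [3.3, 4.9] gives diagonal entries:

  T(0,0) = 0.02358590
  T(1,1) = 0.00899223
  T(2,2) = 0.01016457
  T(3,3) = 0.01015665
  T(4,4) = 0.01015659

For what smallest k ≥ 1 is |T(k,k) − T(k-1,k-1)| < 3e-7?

k = 4

|T(1,1) − T(0,0)| = 0.01459367 ≥ 3e-7
|T(2,2) − T(1,1)| = 0.00117234 ≥ 3e-7
|T(3,3) − T(2,2)| = 0.00000792 ≥ 3e-7
|T(4,4) − T(3,3)| = 0.00000006 < 3e-7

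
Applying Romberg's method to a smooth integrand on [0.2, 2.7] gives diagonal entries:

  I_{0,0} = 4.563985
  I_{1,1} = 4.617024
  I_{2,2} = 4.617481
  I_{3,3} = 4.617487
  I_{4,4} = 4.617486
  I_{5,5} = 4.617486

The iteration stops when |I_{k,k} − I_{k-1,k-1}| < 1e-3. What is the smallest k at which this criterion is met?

k = 2

|I_{1,1} − I_{0,0}| = 0.053039 ≥ 1e-3
|I_{2,2} − I_{1,1}| = 0.000457 < 1e-3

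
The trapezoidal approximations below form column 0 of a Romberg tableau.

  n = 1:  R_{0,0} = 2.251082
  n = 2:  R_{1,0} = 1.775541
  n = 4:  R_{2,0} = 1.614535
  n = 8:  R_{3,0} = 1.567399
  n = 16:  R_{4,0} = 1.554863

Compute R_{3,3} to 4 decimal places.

1.5510

R_{1,1} = 1.775541 + (1.775541 − 2.251082)/3 = 1.617027
R_{2,1} = (4·1.614535 − 1.775541) / 3 = 1.560866
R_{3,1} = 1.567399 + (1.567399 − 1.614535)/3 = 1.551687
R_{2,2} = 1.560866 + (1.560866 − 1.617027)/15 = 1.557122
R_{3,2} = (16·1.551687 − 1.560866) / 15 = 1.551075
R_{3,3} = 1.551075 + (1.551075 − 1.557122)/63 = 1.550979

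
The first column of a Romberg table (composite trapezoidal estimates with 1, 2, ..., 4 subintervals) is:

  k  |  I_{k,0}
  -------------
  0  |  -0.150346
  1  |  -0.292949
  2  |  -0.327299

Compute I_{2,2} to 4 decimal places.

Richardson extrapolation on the trapezoidal column (denominator 4−1=3):
I_{1,1} = (4·(-0.292949) − (-0.150346)) / 3 = -0.340483
I_{2,1} = -0.327299 + (-0.327299 − (-0.292949))/3 = -0.338749
I_{2,2} = -0.338749 + (-0.338749 − (-0.340483))/15 = -0.338633

-0.3386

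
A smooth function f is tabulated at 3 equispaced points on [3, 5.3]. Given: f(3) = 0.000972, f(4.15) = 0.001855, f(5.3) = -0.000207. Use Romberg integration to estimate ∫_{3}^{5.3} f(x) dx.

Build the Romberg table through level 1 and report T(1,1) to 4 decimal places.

T(0,0) (trapezoid, 1 panel, h=2.3000): 0.000880
T(1,0) (trapezoid, 2 panels, h=1.1500): 0.002573
T(1,1) = 0.002573 + (0.002573 − 0.000880)/3 = 0.003137

0.0031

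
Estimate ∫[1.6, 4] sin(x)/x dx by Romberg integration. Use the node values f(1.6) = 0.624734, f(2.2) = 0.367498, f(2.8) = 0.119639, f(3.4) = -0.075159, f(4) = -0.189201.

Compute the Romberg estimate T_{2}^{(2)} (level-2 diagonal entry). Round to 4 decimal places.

T_{0}^{(0)} (trapezoid, 1 panel, h=2.4000): 0.522640
T_{1}^{(0)} (trapezoid, 2 panels, h=1.2000): 0.404887
T_{2}^{(0)} (trapezoid, 4 panels, h=0.6000): 0.377847
T_{1}^{(1)} = 0.404887 + (0.404887 − 0.522640)/3 = 0.365636
T_{2}^{(1)} = 0.377847 + (0.377847 − 0.404887)/3 = 0.368834
T_{2}^{(2)} = 0.368834 + (0.368834 − 0.365636)/15 = 0.369047

0.3690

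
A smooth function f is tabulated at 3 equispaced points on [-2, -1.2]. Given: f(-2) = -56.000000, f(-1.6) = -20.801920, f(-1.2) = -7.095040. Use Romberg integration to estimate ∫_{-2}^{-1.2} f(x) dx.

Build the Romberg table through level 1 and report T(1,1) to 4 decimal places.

T(0,0) (trapezoid, 1 panel, h=0.8000): -25.238016
T(1,0) (trapezoid, 2 panels, h=0.4000): -20.939776
T(1,1) = -20.939776 + (-20.939776 − (-25.238016))/3 = -19.507029

-19.5070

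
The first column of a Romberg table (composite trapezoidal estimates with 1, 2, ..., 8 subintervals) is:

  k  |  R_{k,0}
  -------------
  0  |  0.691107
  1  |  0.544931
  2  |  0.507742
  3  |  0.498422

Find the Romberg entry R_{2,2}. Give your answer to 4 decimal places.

R_{1,1} = 0.544931 + (0.544931 − 0.691107)/3 = 0.496206
R_{2,1} = 0.507742 + (0.507742 − 0.544931)/3 = 0.495346
R_{2,2} = (16·0.495346 − 0.496206) / 15 = 0.495289

0.4953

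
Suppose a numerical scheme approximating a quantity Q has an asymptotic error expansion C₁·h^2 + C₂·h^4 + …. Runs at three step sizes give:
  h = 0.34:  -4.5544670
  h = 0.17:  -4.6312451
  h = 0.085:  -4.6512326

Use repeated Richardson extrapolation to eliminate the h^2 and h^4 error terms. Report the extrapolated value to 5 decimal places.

First eliminate the h^2 term (factor 2^2 = 4):
  B₁ = (4·(-4.6312451) − (-4.5544670))/3 = -4.6568378
  B₂ = (4·(-4.6512326) − (-4.6312451))/3 = -4.6578951
Then eliminate the h^4 term (factor 2^4 = 16):
  (16·(-4.6578951) − (-4.6568378))/15 = -4.6579656

-4.65797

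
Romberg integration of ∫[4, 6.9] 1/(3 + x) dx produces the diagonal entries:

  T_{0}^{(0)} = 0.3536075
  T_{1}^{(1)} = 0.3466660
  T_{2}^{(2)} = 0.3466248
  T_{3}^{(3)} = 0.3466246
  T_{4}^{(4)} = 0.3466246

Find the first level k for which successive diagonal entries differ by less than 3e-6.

k = 3

|T_{1}^{(1)} − T_{0}^{(0)}| = 0.0069415 ≥ 3e-6
|T_{2}^{(2)} − T_{1}^{(1)}| = 0.0000412 ≥ 3e-6
|T_{3}^{(3)} − T_{2}^{(2)}| = 0.0000002 < 3e-6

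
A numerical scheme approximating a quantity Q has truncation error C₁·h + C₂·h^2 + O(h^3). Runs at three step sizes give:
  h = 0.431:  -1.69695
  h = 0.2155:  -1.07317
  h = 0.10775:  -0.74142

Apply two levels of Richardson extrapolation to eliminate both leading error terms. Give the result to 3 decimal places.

-0.396

First eliminate the h term (factor 2^1 = 2):
  B₁ = (2·(-1.07317) − (-1.69695))/1 = -0.44939
  B₂ = (2·(-0.74142) − (-1.07317))/1 = -0.40967
Then eliminate the h^2 term (factor 2^2 = 4):
  (4·(-0.40967) − (-0.44939))/3 = -0.39643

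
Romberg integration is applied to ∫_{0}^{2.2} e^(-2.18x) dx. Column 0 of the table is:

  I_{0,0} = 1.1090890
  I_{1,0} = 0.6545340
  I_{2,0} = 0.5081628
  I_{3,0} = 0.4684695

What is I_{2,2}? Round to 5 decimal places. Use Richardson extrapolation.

0.45646

I_{1,1} = 0.6545340 + (0.6545340 − 1.1090890)/3 = 0.5030157
I_{2,1} = 0.5081628 + (0.5081628 − 0.6545340)/3 = 0.4593724
I_{2,2} = 0.4593724 + (0.4593724 − 0.5030157)/15 = 0.4564628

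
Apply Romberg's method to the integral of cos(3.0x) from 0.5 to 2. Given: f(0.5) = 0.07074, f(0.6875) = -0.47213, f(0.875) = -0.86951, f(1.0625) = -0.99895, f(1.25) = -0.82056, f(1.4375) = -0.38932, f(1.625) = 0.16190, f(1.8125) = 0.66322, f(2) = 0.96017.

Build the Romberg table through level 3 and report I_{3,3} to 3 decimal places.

-0.426

I_{0,0} (trapezoid, 1 panel, h=1.5000): 0.77318
I_{1,0} (trapezoid, 2 panels, h=0.7500): -0.22883
I_{2,0} (trapezoid, 4 panels, h=0.3750): -0.37977
I_{3,0} (trapezoid, 8 panels, h=0.1875): -0.41436
I_{1,1} = -0.22883 + (-0.22883 − 0.77318)/3 = -0.56283
I_{2,1} = -0.37977 + (-0.37977 − (-0.22883))/3 = -0.43008
I_{3,1} = -0.41436 + (-0.41436 − (-0.37977))/3 = -0.42589
I_{2,2} = -0.43008 + (-0.43008 − (-0.56283))/15 = -0.42123
I_{3,2} = -0.42589 + (-0.42589 − (-0.43008))/15 = -0.42561
I_{3,3} = -0.42561 + (-0.42561 − (-0.42123))/63 = -0.42568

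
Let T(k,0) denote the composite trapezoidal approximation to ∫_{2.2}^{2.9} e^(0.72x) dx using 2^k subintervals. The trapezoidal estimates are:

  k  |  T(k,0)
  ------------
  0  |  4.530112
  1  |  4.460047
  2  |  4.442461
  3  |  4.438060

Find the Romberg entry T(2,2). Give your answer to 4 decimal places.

T(1,1) = (4·4.460047 − 4.530112) / 3 = 4.436692
T(2,1) = 4.442461 + (4.442461 − 4.460047)/3 = 4.436599
T(2,2) = 4.436599 + (4.436599 − 4.436692)/15 = 4.436593

4.4366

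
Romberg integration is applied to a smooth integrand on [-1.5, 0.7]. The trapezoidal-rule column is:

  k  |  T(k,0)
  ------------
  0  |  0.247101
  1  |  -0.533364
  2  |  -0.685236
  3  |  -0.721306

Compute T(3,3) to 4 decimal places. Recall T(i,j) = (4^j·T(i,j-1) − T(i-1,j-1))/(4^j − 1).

-0.7332

Richardson extrapolation on the trapezoidal column (denominator 4−1=3):
T(1,1) = (4·(-0.533364) − 0.247101) / 3 = -0.793519
T(2,1) = (4·(-0.685236) − (-0.533364)) / 3 = -0.735860
T(3,1) = (4·(-0.721306) − (-0.685236)) / 3 = -0.733329
T(2,2) = -0.735860 + (-0.735860 − (-0.793519))/15 = -0.732016
T(3,2) = (16·(-0.733329) − (-0.735860)) / 15 = -0.733160
T(3,3) = (64·(-0.733160) − (-0.732016)) / 63 = -0.733178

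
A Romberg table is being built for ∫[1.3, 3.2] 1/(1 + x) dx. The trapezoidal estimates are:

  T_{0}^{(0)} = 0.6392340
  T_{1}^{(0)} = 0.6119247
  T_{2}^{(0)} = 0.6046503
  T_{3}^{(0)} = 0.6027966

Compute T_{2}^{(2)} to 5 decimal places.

0.60219

T_{1}^{(1)} = 0.6119247 + (0.6119247 − 0.6392340)/3 = 0.6028216
T_{2}^{(1)} = (4·0.6046503 − 0.6119247) / 3 = 0.6022255
T_{2}^{(2)} = 0.6022255 + (0.6022255 − 0.6028216)/15 = 0.6021858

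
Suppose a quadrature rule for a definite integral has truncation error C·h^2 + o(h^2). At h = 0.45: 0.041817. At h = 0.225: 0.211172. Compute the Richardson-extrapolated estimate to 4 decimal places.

The leading error scales as h^2; refining by a factor of 2 reduces it by 2^2 = 4.
Extrapolated value = (4·A(h/2) − A(h)) / (4 − 1)
= (4·0.211172 − 0.041817) / 3
= 0.802871 / 3 = 0.267624

0.2676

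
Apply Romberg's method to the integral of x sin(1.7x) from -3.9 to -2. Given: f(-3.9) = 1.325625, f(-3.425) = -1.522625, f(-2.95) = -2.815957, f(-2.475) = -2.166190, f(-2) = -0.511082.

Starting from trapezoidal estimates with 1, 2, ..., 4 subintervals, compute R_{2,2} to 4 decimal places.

R_{0,0} (trapezoid, 1 panel, h=1.9000): 0.773816
R_{1,0} (trapezoid, 2 panels, h=0.9500): -2.288251
R_{2,0} (trapezoid, 4 panels, h=0.4750): -2.896313
R_{1,1} = -2.288251 + (-2.288251 − 0.773816)/3 = -3.308940
R_{2,1} = -2.896313 + (-2.896313 − (-2.288251))/3 = -3.099000
R_{2,2} = -3.099000 + (-3.099000 − (-3.308940))/15 = -3.085004

-3.0850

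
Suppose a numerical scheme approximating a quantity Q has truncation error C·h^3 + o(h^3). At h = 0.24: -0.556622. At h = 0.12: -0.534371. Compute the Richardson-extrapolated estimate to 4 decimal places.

The leading error scales as h^3; refining by a factor of 2 reduces it by 2^3 = 8.
Extrapolated value = (8·A(h/2) − A(h)) / (8 − 1)
= (8·(-0.534371) − (-0.556622)) / 7
= -3.718346 / 7 = -0.531192

-0.5312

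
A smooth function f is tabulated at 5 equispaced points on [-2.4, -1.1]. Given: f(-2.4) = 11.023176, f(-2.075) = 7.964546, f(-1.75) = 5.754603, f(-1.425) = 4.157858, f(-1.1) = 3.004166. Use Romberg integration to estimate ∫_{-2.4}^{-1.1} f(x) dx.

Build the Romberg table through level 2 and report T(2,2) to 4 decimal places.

8.0190

T(0,0) (trapezoid, 1 panel, h=1.3000): 9.117772
T(1,0) (trapezoid, 2 panels, h=0.6500): 8.299378
T(2,0) (trapezoid, 4 panels, h=0.3250): 8.089470
T(1,1) = 8.299378 + (8.299378 − 9.117772)/3 = 8.026580
T(2,1) = 8.089470 + (8.089470 − 8.299378)/3 = 8.019501
T(2,2) = 8.019501 + (8.019501 − 8.026580)/15 = 8.019029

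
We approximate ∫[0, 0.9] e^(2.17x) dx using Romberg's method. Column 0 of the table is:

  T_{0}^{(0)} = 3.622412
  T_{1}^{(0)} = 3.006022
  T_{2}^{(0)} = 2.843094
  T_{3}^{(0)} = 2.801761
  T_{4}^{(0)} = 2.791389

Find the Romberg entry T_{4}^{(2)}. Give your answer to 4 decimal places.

2.7879

Richardson extrapolation on the trapezoidal column (denominator 4−1=3):
T_{3}^{(1)} = 2.801761 + (2.801761 − 2.843094)/3 = 2.787983
T_{4}^{(1)} = 2.791389 + (2.791389 − 2.801761)/3 = 2.787932
T_{4}^{(2)} = (16·2.787932 − 2.787983) / 15 = 2.787929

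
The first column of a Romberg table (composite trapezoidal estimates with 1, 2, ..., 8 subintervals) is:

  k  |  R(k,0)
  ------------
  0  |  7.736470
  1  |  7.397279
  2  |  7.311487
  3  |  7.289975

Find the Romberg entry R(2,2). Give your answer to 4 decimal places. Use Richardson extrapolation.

7.2828

R(1,1) = 7.397279 + (7.397279 − 7.736470)/3 = 7.284215
R(2,1) = 7.311487 + (7.311487 − 7.397279)/3 = 7.282890
R(2,2) = (16·7.282890 − 7.284215) / 15 = 7.282802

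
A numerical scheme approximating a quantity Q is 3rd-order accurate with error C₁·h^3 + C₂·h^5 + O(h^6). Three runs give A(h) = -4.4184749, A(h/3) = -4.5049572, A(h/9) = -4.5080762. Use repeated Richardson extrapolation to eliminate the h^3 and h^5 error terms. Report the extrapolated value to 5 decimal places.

First eliminate the h^3 term (factor 3^3 = 27):
  B₁ = (27·(-4.5049572) − (-4.4184749))/26 = -4.5082834
  B₂ = (27·(-4.5080762) − (-4.5049572))/26 = -4.5081962
Then eliminate the h^5 term (factor 3^5 = 243):
  (243·(-4.5081962) − (-4.5082834))/242 = -4.5081958

-4.50820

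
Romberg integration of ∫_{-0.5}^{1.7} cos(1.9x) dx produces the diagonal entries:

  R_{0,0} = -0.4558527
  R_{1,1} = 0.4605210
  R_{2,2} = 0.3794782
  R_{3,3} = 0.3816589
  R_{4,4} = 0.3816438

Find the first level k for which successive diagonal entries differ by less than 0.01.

|R_{1,1} − R_{0,0}| = 0.9163737 ≥ 0.01
|R_{2,2} − R_{1,1}| = 0.0810428 ≥ 0.01
|R_{3,3} − R_{2,2}| = 0.0021807 < 0.01

k = 3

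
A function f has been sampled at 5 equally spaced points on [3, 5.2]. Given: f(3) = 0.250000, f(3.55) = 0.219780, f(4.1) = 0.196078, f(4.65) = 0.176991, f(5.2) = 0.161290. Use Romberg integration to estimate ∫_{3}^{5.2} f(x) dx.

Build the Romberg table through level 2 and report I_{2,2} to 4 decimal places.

0.4383

I_{0,0} (trapezoid, 1 panel, h=2.2000): 0.452419
I_{1,0} (trapezoid, 2 panels, h=1.1000): 0.441895
I_{2,0} (trapezoid, 4 panels, h=0.5500): 0.439172
I_{1,1} = 0.441895 + (0.441895 − 0.452419)/3 = 0.438387
I_{2,1} = 0.439172 + (0.439172 − 0.441895)/3 = 0.438264
I_{2,2} = 0.438264 + (0.438264 − 0.438387)/15 = 0.438256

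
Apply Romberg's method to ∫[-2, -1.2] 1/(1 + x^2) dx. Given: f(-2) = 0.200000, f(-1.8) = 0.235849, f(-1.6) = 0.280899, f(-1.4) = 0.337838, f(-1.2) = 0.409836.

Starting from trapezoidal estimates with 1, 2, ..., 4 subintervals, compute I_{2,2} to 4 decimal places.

0.2311

I_{0,0} (trapezoid, 1 panel, h=0.8000): 0.243934
I_{1,0} (trapezoid, 2 panels, h=0.4000): 0.234327
I_{2,0} (trapezoid, 4 panels, h=0.2000): 0.231901
I_{1,1} = 0.234327 + (0.234327 − 0.243934)/3 = 0.231125
I_{2,1} = 0.231901 + (0.231901 − 0.234327)/3 = 0.231092
I_{2,2} = 0.231092 + (0.231092 − 0.231125)/15 = 0.231090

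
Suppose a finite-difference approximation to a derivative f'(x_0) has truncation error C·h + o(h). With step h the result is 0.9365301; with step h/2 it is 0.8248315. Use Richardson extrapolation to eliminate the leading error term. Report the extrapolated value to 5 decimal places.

The leading error scales as h; refining by a factor of 2 reduces it by 2^1 = 2.
Extrapolated value = (2·A(h/2) − A(h)) / (2 − 1)
= (2·0.8248315 − 0.9365301) / 1
= 0.7131329 / 1 = 0.7131329

0.71313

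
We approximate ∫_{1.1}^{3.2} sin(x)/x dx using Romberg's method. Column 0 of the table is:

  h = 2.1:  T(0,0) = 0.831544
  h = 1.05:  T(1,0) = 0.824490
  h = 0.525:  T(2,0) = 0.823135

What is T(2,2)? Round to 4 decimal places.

0.8227

Richardson extrapolation on the trapezoidal column (denominator 4−1=3):
T(1,1) = 0.824490 + (0.824490 − 0.831544)/3 = 0.822139
T(2,1) = 0.823135 + (0.823135 − 0.824490)/3 = 0.822683
T(2,2) = 0.822683 + (0.822683 − 0.822139)/15 = 0.822719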